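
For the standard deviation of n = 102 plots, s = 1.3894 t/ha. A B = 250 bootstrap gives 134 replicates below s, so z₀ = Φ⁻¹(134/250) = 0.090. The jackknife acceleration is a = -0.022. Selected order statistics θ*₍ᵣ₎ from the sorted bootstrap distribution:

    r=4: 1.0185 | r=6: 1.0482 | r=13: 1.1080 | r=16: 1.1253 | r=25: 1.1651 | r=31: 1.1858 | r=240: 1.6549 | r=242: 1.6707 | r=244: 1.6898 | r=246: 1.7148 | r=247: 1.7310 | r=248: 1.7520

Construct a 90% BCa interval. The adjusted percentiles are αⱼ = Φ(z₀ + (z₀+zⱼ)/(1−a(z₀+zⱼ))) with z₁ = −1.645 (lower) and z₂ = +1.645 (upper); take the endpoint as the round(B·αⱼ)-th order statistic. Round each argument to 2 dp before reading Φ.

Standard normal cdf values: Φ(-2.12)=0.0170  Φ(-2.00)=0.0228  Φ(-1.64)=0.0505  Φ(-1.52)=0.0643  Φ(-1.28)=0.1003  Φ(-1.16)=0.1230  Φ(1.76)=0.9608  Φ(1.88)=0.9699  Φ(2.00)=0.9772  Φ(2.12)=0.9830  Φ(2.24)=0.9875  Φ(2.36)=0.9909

Lower: z₀ + z₁ = 0.090 + (-1.645) = -1.555; 1 − a(z₀+z₁) = 1 − (-0.022)(-1.555) = 0.9658; argument = 0.090 + (-1.555)/0.9658 = -1.5201 → -1.52.
α₁ = Φ(-1.52) = 0.0643; rank = round(250 × 0.0643) = 16; θ*₍16₎ = 1.1253.
Upper: z₀ + z₂ = 1.735; 1 − a(z₀+z₂) = 1.0382; argument = 1.7612 → 1.76; α₂ = 0.9608; rank = 240; θ*₍240₎ = 1.6549.

(1.1253, 1.6549)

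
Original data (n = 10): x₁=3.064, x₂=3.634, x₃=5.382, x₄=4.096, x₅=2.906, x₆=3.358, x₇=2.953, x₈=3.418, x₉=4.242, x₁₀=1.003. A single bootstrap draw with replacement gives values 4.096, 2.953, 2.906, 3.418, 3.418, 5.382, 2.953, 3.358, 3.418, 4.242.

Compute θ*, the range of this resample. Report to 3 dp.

θ* = 2.476

Range = 5.382 − 2.906 = 2.476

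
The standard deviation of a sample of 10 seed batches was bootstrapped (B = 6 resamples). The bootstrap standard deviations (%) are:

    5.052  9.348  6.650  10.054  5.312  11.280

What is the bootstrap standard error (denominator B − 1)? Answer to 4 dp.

SE* = 2.6275

Bootstrap SE is the standard deviation of the 6 replicate standard deviations.
Mean of replicates: (5.052 + 9.348 + 6.650 + 10.054 + 5.312 + 11.280) / 6 = 47.69600 / 6 = 7.94933
Sum of squared deviations: (−2.89733)² + (+1.39867)² + (−1.29933)² + (+2.10467)² + (−2.63733)² + (+3.33067)² = 34.51757
Variance = 34.51757 / 5 = 6.90351
SE* = √6.90351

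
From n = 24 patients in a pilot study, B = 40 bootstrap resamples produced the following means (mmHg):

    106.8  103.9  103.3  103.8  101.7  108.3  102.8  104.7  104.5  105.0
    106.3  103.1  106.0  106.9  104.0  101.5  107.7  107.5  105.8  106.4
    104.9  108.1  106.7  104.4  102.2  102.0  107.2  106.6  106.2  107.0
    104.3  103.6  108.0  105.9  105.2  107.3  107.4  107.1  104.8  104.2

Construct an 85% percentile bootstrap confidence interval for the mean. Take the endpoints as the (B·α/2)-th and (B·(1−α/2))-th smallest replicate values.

Sorted replicates: 101.5, 101.7, 102.0, 102.2, 102.8, 103.1, 103.3, 103.6, 103.8, 103.9, 104.0, 104.2, 104.3, 104.4, 104.5, 104.7, 104.8, 104.9, 105.0, 105.2, 105.8, 105.9, 106.0, 106.2, 106.3, 106.4, 106.6, 106.7, 106.8, 106.9, 107.0, 107.1, 107.2, 107.3, 107.4, 107.5, 107.7, 108.0, 108.1, 108.3
α = 0.15; lower rank = 40 × 0.075 = 3; upper rank = 40 × 0.925 = 37.
The 3rd smallest replicate is 102.0; the 37th is 107.7.

(102.0, 107.7)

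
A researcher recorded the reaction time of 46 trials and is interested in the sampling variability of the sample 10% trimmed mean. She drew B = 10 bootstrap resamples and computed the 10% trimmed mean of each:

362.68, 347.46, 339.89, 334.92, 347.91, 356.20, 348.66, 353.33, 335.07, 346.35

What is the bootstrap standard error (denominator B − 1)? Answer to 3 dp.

Bootstrap SE is the standard deviation of the 10 replicate 10% trimmed means.
Mean of replicates: (362.68 + 347.46 + 339.89 + 334.92 + 347.91 + 356.20 + 348.66 + 353.33 + 335.07 + 346.35) / 10 = 3472.4700 / 10 = 347.2470
Sum of squared deviations: (+15.4330)² + (+0.2130)² + (−7.3570)² + (−12.3270)² + (+0.6630)² + (+8.9530)² + (+1.4130)² + (+6.0830)² + (−12.1770)² + (−0.8970)² = 712.9824
Variance = 712.9824 / 9 = 79.2203
SE* = √79.2203

SE* = 8.901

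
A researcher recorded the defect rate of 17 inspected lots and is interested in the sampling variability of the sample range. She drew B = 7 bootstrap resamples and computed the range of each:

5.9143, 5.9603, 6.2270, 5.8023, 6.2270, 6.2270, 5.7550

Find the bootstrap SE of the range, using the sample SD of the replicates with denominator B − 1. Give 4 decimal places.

Bootstrap SE is the standard deviation of the 7 replicate ranges.
Mean of replicates: (5.9143 + 5.9603 + 6.2270 + 5.8023 + 6.2270 + 6.2270 + 5.7550) / 7 = 42.11290 / 7 = 6.01613
Sum of squared deviations: (−0.10183)² + (−0.05583)² + (+0.21087)² + (−0.21383)² + (+0.21087)² + (+0.21087)² + (−0.26113)² = 0.26080
Variance = 0.26080 / 6 = 0.04347
SE* = √0.04347

SE* = 0.2085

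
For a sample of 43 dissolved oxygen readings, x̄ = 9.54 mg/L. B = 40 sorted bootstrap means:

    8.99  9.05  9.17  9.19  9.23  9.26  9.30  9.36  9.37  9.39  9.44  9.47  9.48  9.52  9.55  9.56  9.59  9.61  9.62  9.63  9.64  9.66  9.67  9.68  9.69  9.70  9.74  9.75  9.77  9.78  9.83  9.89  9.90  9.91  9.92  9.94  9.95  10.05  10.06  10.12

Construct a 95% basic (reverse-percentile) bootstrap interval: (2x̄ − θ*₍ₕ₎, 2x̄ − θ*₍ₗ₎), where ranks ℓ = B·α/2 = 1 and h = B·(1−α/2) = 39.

(9.02, 10.09)

Percentile endpoints at ranks 1 and 39: θ*₍1₎ = 8.99, θ*₍39₎ = 10.06.
Basic interval reflects these around x̄:
  lower = 2 × 9.54 − 10.06 = 9.02
  upper = 2 × 9.54 − 8.99 = 10.09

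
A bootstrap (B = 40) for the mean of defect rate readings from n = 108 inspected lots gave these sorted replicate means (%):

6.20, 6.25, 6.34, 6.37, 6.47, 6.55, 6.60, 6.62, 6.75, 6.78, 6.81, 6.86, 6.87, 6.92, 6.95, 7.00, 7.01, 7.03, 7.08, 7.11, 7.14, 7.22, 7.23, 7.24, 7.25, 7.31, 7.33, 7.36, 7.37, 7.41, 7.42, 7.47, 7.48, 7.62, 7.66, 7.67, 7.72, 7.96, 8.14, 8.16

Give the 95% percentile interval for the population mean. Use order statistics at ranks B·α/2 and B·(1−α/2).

α = 0.05; lower rank = 40 × 0.025 = 1; upper rank = 40 × 0.975 = 39.
The 1st smallest replicate is 6.20; the 39th is 8.14.

(6.20, 8.14)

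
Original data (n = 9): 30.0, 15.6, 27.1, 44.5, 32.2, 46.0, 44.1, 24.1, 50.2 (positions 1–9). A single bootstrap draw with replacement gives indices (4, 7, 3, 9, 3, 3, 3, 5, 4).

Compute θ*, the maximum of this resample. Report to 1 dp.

Resample values: 44.5, 44.1, 27.1, 50.2, 27.1, 27.1, 27.1, 32.2, 44.5.
Maximum = 50.2

θ* = 50.2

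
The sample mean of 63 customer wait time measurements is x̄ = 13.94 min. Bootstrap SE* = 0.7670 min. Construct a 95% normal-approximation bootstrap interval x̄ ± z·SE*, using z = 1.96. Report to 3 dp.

Margin = 1.96 × 0.7670 = 1.5033
Interval: 13.94 ± 1.5033

(12.437, 15.443)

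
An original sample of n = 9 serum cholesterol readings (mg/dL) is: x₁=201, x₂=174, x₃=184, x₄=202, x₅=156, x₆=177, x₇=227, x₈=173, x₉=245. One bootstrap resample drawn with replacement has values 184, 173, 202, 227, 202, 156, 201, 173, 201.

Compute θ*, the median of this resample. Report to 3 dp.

Sorted: 156, 173, 173, 184, 201, 201, 202, 202, 227
Median = middle value = 201.000

θ* = 201.000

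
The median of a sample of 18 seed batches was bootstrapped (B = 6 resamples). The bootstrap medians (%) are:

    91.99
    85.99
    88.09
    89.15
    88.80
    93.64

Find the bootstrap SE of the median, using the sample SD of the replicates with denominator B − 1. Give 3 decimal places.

Bootstrap SE is the standard deviation of the 6 replicate medians.
Mean of replicates: (91.99 + 85.99 + 88.09 + 89.15 + 88.80 + 93.64) / 6 = 537.6600 / 6 = 89.6100
Sum of squared deviations: (+2.3800)² + (−3.6200)² + (−1.5200)² + (−0.4600)² + (−0.8100)² + (+4.0300)² = 38.1878
Variance = 38.1878 / 5 = 7.6376
SE* = √7.6376

SE* = 2.764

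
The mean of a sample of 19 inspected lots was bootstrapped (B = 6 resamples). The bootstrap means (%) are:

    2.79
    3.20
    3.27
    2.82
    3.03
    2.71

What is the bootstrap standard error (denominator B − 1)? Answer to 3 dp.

SE* = 0.232

Bootstrap SE is the standard deviation of the 6 replicate means.
Mean of replicates: (2.79 + 3.20 + 3.27 + 2.82 + 3.03 + 2.71) / 6 = 17.8200 / 6 = 2.9700
Sum of squared deviations: (−0.1800)² + (+0.2300)² + (+0.3000)² + (−0.1500)² + (+0.0600)² + (−0.2600)² = 0.2690
Variance = 0.2690 / 5 = 0.0538
SE* = √0.0538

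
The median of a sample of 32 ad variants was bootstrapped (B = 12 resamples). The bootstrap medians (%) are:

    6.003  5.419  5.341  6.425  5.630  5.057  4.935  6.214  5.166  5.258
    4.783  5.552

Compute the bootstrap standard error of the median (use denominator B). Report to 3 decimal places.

Bootstrap SE is the standard deviation of the 12 replicate medians.
Mean of replicates: (6.003 + 5.419 + 5.341 + 6.425 + 5.630 + 5.057 + 4.935 + 6.214 + 5.166 + 5.258 + 4.783 + 5.552) / 12 = 65.7830 / 12 = 5.4819
Sum of squared deviations: (+0.5211)² + (−0.0629)² + (−0.1409)² + (+0.9431)² + (+0.1481)² + (−0.4249)² + (−0.5469)² + (+0.7321)² + (−0.3159)² + (−0.2239)² + (−0.6989)² + (+0.0701)² = 2.8656
Variance = 2.8656 / 12 = 0.2388
SE* = √0.2388

SE* = 0.489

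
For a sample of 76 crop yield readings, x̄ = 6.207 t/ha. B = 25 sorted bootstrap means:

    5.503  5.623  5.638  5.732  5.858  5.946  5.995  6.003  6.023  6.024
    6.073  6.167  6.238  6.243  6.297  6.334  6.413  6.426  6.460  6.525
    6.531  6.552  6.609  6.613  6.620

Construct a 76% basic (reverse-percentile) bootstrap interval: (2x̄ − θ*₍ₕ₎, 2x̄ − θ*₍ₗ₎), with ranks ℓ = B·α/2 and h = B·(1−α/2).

(5.862, 6.776)

Percentile endpoints at ranks 3 and 22: θ*₍3₎ = 5.638, θ*₍22₎ = 6.552.
Basic interval reflects these around x̄:
  lower = 2 × 6.207 − 6.552 = 5.862
  upper = 2 × 6.207 − 5.638 = 6.776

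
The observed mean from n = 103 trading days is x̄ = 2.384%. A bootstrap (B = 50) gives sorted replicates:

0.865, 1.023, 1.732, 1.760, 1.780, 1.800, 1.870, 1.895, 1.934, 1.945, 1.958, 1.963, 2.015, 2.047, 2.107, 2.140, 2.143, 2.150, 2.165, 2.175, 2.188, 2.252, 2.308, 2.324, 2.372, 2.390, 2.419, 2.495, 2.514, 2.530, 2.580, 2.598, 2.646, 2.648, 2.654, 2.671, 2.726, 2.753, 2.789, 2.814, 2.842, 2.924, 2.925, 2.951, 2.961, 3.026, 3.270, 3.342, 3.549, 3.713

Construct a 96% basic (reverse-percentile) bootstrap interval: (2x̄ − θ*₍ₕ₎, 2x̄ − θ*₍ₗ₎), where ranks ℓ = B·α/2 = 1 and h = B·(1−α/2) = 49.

Percentile endpoints at ranks 1 and 49: θ*₍1₎ = 0.865, θ*₍49₎ = 3.549.
Basic interval reflects these around x̄:
  lower = 2 × 2.384 − 3.549 = 1.219
  upper = 2 × 2.384 − 0.865 = 3.903

(1.219, 3.903)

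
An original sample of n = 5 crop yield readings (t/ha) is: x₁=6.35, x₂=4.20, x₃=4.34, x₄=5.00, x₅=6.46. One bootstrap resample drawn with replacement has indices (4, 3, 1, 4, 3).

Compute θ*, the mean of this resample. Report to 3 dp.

θ* = 5.006

Resample values: 5.00, 4.34, 6.35, 5.00, 4.34.
Mean = (5.00 + 4.34 + 6.35 + 5.00 + 4.34) / 5 = 25.030 / 5 = 5.006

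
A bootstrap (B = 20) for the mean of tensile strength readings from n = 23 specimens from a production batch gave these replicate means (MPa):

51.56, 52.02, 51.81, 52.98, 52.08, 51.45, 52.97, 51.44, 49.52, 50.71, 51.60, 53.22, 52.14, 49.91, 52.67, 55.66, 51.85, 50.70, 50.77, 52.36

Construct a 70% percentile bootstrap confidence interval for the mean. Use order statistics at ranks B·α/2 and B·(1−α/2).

(50.70, 52.97)

Sorted replicates: 49.52, 49.91, 50.70, 50.71, 50.77, 51.44, 51.45, 51.56, 51.60, 51.81, 51.85, 52.02, 52.08, 52.14, 52.36, 52.67, 52.97, 52.98, 53.22, 55.66
α = 0.30; lower rank = 20 × 0.150 = 3; upper rank = 20 × 0.850 = 17.
The 3rd smallest replicate is 50.70; the 17th is 52.97.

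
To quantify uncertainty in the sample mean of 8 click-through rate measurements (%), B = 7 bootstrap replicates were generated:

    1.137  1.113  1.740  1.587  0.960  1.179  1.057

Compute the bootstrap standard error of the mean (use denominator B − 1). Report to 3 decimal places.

Bootstrap SE is the standard deviation of the 7 replicate means.
Mean of replicates: (1.137 + 1.113 + 1.740 + 1.587 + 0.960 + 1.179 + 1.057) / 7 = 8.7730 / 7 = 1.2533
Sum of squared deviations: (−0.1163)² + (−0.1403)² + (+0.4867)² + (+0.3337)² + (−0.2933)² + (−0.0743)² + (−0.1963)² = 0.5115
Variance = 0.5115 / 6 = 0.0853
SE* = √0.0853

SE* = 0.292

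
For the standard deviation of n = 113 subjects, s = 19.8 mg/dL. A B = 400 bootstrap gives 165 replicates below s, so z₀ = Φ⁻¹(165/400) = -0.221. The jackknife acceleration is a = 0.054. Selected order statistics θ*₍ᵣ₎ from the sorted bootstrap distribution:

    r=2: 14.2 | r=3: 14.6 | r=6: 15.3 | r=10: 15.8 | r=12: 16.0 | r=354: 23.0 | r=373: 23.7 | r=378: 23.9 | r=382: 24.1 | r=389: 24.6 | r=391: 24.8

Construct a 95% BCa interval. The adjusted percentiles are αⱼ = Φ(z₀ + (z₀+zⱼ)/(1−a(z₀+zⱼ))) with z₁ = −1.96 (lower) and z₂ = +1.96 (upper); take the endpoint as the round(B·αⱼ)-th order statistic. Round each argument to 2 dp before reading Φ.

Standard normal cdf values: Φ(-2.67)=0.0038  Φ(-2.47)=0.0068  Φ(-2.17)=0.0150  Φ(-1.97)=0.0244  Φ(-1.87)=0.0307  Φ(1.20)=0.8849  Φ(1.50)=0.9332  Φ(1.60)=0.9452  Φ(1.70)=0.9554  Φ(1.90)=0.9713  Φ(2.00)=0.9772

(15.3, 24.1)

Lower: z₀ + z₁ = -0.221 + (-1.960) = -2.181; 1 − a(z₀+z₁) = 1 − (0.054)(-2.181) = 1.1178; argument = -0.221 + (-2.181)/1.1178 = -2.1722 → -2.17.
α₁ = Φ(-2.17) = 0.0150; rank = round(400 × 0.0150) = 6; θ*₍6₎ = 15.3.
Upper: z₀ + z₂ = 1.739; 1 − a(z₀+z₂) = 0.9061; argument = 1.6982 → 1.70; α₂ = 0.9554; rank = 382; θ*₍382₎ = 24.1.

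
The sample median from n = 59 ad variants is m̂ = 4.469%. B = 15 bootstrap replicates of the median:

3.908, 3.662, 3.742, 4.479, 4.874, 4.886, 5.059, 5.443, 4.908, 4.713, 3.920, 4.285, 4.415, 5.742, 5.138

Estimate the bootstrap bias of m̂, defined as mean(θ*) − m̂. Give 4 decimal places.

mean(θ*) = (3.908 + 3.662 + 3.742 + 4.479 + 4.874 + 4.886 + 5.059 + 5.443 + 4.908 + 4.713 + 3.920 + 4.285 + 4.415 + 5.742 + 5.138) / 15 = 4.61160
bias = 4.61160 − 4.469

bias = +0.1426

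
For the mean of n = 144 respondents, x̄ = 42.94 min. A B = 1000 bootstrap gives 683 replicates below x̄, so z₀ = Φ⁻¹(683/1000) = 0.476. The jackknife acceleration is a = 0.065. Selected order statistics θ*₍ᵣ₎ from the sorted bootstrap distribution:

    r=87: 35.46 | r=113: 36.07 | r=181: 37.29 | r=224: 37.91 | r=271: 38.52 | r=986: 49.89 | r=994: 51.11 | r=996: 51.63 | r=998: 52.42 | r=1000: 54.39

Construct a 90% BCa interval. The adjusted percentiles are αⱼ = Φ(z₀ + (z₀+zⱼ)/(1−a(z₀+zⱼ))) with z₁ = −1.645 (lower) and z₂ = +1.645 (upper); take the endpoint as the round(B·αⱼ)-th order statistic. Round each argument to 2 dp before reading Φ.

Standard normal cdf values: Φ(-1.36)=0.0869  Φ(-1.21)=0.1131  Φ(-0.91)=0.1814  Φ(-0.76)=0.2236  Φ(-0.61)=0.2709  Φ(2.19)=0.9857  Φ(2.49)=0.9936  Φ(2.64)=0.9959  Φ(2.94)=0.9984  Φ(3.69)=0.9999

(38.52, 52.42)

Lower: z₀ + z₁ = 0.476 + (-1.645) = -1.169; 1 − a(z₀+z₁) = 1 − (0.065)(-1.169) = 1.0760; argument = 0.476 + (-1.169)/1.0760 = -0.6104 → -0.61.
α₁ = Φ(-0.61) = 0.2709; rank = round(1000 × 0.2709) = 271; θ*₍271₎ = 38.52.
Upper: z₀ + z₂ = 2.121; 1 − a(z₀+z₂) = 0.8621; argument = 2.9362 → 2.94; α₂ = 0.9984; rank = 998; θ*₍998₎ = 52.42.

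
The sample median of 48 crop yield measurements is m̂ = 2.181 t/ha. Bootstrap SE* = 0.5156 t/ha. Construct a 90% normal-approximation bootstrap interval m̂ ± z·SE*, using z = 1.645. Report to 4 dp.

Margin = 1.645 × 0.5156 = 0.84816
Interval: 2.181 ± 0.84816

(1.3328, 3.0292)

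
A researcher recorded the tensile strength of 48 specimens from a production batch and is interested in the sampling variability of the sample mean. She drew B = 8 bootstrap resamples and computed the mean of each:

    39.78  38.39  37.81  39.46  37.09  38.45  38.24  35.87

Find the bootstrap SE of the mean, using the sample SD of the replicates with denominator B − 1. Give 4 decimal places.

SE* = 1.2516

Bootstrap SE is the standard deviation of the 8 replicate means.
Mean of replicates: (39.78 + 38.39 + 37.81 + 39.46 + 37.09 + 38.45 + 38.24 + 35.87) / 8 = 305.09000 / 8 = 38.13625
Sum of squared deviations: (+1.64375)² + (+0.25375)² + (−0.32625)² + (+1.32375)² + (−1.04625)² + (+0.31375)² + (+0.10375)² + (−2.26625)² = 10.96479
Variance = 10.96479 / 7 = 1.56640
SE* = √1.56640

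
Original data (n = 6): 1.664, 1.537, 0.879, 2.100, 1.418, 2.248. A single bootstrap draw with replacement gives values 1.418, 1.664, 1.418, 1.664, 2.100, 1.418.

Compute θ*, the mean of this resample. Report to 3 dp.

Mean = (1.418 + 1.664 + 1.418 + 1.664 + 2.100 + 1.418) / 6 = 9.6820 / 6 = 1.614

θ* = 1.614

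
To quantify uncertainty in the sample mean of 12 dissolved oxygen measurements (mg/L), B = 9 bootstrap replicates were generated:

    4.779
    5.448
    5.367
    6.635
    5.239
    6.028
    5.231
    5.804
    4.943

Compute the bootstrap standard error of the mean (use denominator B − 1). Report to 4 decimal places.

Bootstrap SE is the standard deviation of the 9 replicate means.
Mean of replicates: (4.779 + 5.448 + 5.367 + 6.635 + 5.239 + 6.028 + 5.231 + 5.804 + 4.943) / 9 = 49.47400 / 9 = 5.49711
Sum of squared deviations: (−0.71811)² + (−0.04911)² + (−0.13011)² + (+1.13789)² + (−0.25811)² + (+0.53089)² + (−0.26611)² + (+0.30689)² + (−0.55411)² = 2.65031
Variance = 2.65031 / 8 = 0.33129
SE* = √0.33129

SE* = 0.5756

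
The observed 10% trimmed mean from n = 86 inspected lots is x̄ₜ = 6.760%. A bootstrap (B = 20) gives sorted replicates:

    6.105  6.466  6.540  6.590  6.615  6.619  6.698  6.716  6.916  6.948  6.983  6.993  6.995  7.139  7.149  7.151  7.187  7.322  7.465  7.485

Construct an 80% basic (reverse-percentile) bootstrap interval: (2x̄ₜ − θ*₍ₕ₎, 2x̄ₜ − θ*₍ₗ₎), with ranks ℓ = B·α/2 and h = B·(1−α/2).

Percentile endpoints at ranks 2 and 18: θ*₍2₎ = 6.466, θ*₍18₎ = 7.322.
Basic interval reflects these around x̄ₜ:
  lower = 2 × 6.760 − 7.322 = 6.198
  upper = 2 × 6.760 − 6.466 = 7.054

(6.198, 7.054)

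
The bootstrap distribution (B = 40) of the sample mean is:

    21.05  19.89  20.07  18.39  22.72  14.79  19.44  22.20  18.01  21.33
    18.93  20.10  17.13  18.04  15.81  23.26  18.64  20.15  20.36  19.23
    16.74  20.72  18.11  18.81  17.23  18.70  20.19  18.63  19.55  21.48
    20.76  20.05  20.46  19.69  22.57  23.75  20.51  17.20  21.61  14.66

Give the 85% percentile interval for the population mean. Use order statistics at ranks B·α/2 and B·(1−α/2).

(15.81, 22.57)

Sorted replicates: 14.66, 14.79, 15.81, 16.74, 17.13, 17.20, 17.23, 18.01, 18.04, 18.11, 18.39, 18.63, 18.64, 18.70, 18.81, 18.93, 19.23, 19.44, 19.55, 19.69, 19.89, 20.05, 20.07, 20.10, 20.15, 20.19, 20.36, 20.46, 20.51, 20.72, 20.76, 21.05, 21.33, 21.48, 21.61, 22.20, 22.57, 22.72, 23.26, 23.75
α = 0.15; lower rank = 40 × 0.075 = 3; upper rank = 40 × 0.925 = 37.
The 3rd smallest replicate is 15.81; the 37th is 22.57.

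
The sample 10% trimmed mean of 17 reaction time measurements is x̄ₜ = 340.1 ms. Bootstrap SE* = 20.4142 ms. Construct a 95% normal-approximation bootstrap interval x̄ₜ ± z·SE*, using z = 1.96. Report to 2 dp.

Margin = 1.96 × 20.4142 = 40.012
Interval: 340.1 ± 40.012

(300.09, 380.11)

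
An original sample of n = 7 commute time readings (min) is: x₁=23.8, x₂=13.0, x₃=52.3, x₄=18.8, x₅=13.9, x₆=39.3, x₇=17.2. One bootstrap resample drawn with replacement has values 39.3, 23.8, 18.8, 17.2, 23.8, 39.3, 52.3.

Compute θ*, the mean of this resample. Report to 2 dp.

θ* = 30.64

Mean = (39.3 + 23.8 + 18.8 + 17.2 + 23.8 + 39.3 + 52.3) / 7 = 214.50 / 7 = 30.64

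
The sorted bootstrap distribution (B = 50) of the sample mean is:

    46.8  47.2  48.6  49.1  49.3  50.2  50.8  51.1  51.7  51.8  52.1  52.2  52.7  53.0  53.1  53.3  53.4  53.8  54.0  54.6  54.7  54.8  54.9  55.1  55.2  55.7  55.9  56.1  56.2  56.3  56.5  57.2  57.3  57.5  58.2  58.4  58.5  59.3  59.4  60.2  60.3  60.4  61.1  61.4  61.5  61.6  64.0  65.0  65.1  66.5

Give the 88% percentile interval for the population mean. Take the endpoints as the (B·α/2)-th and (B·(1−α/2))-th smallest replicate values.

(48.6, 64.0)

α = 0.12; lower rank = 50 × 0.060 = 3; upper rank = 50 × 0.940 = 47.
The 3rd smallest replicate is 48.6; the 47th is 64.0.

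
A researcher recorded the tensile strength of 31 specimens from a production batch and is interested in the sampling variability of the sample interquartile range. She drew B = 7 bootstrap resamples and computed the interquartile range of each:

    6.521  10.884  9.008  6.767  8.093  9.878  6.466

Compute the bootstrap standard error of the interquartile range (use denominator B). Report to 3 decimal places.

SE* = 1.628

Bootstrap SE is the standard deviation of the 7 replicate interquartile ranges.
Mean of replicates: (6.521 + 10.884 + 9.008 + 6.767 + 8.093 + 9.878 + 6.466) / 7 = 57.6170 / 7 = 8.2310
Sum of squared deviations: (−1.7100)² + (+2.6530)² + (+0.7770)² + (−1.4640)² + (−0.1380)² + (+1.6470)² + (−1.7650)² = 18.5564
Variance = 18.5564 / 7 = 2.6509
SE* = √2.6509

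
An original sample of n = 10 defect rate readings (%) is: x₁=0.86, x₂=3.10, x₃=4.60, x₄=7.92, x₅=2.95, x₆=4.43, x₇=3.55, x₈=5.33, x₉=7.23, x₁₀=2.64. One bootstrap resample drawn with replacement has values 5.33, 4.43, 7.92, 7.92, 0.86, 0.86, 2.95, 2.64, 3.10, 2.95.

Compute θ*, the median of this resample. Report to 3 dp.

θ* = 3.025

Sorted: 0.86, 0.86, 2.64, 2.95, 2.95, 3.10, 4.43, 5.33, 7.92, 7.92
Median = average of the two middle values = 3.025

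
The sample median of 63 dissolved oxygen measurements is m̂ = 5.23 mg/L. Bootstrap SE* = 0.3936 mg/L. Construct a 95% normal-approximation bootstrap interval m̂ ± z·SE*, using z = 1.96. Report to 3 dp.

Margin = 1.96 × 0.3936 = 0.7715
Interval: 5.23 ± 0.7715

(4.459, 6.001)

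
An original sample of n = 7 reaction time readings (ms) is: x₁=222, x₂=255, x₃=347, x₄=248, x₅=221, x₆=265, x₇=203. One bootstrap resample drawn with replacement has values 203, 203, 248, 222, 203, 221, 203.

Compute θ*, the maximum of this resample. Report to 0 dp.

Maximum = 248

θ* = 248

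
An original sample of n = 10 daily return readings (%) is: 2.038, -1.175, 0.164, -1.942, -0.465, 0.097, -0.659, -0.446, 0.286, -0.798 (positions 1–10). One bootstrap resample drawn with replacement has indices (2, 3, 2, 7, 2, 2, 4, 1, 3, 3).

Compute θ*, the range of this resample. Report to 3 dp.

θ* = 3.980

Resample values: -1.175, 0.164, -1.175, -0.659, -1.175, -1.175, -1.942, 2.038, 0.164, 0.164.
Range = 2.038 − -1.942 = 3.980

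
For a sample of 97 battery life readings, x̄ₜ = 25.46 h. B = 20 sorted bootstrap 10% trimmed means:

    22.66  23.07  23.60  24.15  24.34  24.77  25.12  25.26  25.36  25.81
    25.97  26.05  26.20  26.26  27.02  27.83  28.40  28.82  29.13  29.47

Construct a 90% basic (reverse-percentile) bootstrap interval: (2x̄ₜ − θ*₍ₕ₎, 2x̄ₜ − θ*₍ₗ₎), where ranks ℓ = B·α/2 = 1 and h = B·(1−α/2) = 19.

Percentile endpoints at ranks 1 and 19: θ*₍1₎ = 22.66, θ*₍19₎ = 29.13.
Basic interval reflects these around x̄ₜ:
  lower = 2 × 25.46 − 29.13 = 21.79
  upper = 2 × 25.46 − 22.66 = 28.26

(21.79, 28.26)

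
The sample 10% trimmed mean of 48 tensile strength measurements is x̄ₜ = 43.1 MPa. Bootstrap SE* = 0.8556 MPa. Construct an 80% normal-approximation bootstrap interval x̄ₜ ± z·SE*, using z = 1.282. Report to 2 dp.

Margin = 1.282 × 0.8556 = 1.097
Interval: 43.1 ± 1.097

(42.00, 44.20)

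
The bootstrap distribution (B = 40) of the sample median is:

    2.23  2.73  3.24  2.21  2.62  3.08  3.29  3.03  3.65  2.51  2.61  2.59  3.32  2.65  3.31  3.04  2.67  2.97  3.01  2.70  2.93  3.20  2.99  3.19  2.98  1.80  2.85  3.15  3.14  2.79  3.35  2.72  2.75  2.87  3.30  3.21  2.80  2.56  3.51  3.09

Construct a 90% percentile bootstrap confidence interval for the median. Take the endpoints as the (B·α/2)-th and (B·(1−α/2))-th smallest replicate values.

(2.21, 3.35)

Sorted replicates: 1.80, 2.21, 2.23, 2.51, 2.56, 2.59, 2.61, 2.62, 2.65, 2.67, 2.70, 2.72, 2.73, 2.75, 2.79, 2.80, 2.85, 2.87, 2.93, 2.97, 2.98, 2.99, 3.01, 3.03, 3.04, 3.08, 3.09, 3.14, 3.15, 3.19, 3.20, 3.21, 3.24, 3.29, 3.30, 3.31, 3.32, 3.35, 3.51, 3.65
α = 0.10; lower rank = 40 × 0.050 = 2; upper rank = 40 × 0.950 = 38.
The 2nd smallest replicate is 2.21; the 38th is 3.35.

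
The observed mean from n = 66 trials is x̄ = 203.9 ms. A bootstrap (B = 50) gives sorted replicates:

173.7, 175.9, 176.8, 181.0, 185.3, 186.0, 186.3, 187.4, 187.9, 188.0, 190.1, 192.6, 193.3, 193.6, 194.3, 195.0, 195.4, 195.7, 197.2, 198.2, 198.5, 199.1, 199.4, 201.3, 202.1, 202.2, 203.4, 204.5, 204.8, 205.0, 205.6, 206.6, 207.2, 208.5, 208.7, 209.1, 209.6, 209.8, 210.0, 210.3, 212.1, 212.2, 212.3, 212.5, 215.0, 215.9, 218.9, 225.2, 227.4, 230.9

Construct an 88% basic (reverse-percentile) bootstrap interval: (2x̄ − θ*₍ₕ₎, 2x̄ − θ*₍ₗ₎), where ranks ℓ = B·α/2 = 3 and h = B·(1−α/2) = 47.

(188.9, 231.0)

Percentile endpoints at ranks 3 and 47: θ*₍3₎ = 176.8, θ*₍47₎ = 218.9.
Basic interval reflects these around x̄:
  lower = 2 × 203.9 − 218.9 = 188.9
  upper = 2 × 203.9 − 176.8 = 231.0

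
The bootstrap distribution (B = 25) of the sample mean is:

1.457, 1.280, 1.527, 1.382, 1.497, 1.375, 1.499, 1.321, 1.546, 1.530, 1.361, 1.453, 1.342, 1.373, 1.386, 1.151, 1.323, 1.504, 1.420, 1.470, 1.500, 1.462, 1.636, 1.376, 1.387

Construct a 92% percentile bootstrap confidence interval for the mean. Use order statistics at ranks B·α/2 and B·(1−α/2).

Sorted replicates: 1.151, 1.280, 1.321, 1.323, 1.342, 1.361, 1.373, 1.375, 1.376, 1.382, 1.386, 1.387, 1.420, 1.453, 1.457, 1.462, 1.470, 1.497, 1.499, 1.500, 1.504, 1.527, 1.530, 1.546, 1.636
α = 0.08; lower rank = 25 × 0.040 = 1; upper rank = 25 × 0.960 = 24.
The 1st smallest replicate is 1.151; the 24th is 1.546.

(1.151, 1.546)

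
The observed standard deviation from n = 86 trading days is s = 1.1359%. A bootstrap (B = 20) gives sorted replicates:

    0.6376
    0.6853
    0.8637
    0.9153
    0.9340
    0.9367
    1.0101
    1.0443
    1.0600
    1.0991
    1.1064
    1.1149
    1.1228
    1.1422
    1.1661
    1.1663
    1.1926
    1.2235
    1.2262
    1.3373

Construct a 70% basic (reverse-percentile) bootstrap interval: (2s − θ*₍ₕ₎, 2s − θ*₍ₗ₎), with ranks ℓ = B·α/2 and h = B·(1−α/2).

Percentile endpoints at ranks 3 and 17: θ*₍3₎ = 0.8637, θ*₍17₎ = 1.1926.
Basic interval reflects these around s:
  lower = 2 × 1.1359 − 1.1926 = 1.0792
  upper = 2 × 1.1359 − 0.8637 = 1.4081

(1.0792, 1.4081)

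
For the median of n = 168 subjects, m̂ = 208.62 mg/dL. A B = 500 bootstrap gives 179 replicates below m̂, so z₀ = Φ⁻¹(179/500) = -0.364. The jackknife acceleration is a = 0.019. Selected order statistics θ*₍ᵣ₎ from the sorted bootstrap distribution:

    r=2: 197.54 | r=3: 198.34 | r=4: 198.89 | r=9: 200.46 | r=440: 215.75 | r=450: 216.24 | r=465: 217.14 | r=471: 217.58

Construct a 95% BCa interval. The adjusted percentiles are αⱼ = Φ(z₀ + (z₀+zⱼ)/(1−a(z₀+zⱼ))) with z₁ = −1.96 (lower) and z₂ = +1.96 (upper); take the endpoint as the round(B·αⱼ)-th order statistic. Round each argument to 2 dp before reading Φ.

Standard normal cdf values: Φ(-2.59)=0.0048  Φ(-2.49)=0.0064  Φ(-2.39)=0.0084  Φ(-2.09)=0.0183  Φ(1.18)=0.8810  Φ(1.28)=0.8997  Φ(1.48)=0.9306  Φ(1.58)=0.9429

Lower: z₀ + z₁ = -0.364 + (-1.960) = -2.324; 1 − a(z₀+z₁) = 1 − (0.019)(-2.324) = 1.0442; argument = -0.364 + (-2.324)/1.0442 = -2.5897 → -2.59.
α₁ = Φ(-2.59) = 0.0048; rank = round(500 × 0.0048) = 2; θ*₍2₎ = 197.54.
Upper: z₀ + z₂ = 1.596; 1 − a(z₀+z₂) = 0.9697; argument = 1.2819 → 1.28; α₂ = 0.8997; rank = 450; θ*₍450₎ = 216.24.

(197.54, 216.24)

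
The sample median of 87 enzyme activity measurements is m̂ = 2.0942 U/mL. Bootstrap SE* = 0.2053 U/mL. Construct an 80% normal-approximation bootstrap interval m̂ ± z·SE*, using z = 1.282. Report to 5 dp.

(1.83101, 2.35739)

Margin = 1.282 × 0.2053 = 0.263195
Interval: 2.0942 ± 0.263195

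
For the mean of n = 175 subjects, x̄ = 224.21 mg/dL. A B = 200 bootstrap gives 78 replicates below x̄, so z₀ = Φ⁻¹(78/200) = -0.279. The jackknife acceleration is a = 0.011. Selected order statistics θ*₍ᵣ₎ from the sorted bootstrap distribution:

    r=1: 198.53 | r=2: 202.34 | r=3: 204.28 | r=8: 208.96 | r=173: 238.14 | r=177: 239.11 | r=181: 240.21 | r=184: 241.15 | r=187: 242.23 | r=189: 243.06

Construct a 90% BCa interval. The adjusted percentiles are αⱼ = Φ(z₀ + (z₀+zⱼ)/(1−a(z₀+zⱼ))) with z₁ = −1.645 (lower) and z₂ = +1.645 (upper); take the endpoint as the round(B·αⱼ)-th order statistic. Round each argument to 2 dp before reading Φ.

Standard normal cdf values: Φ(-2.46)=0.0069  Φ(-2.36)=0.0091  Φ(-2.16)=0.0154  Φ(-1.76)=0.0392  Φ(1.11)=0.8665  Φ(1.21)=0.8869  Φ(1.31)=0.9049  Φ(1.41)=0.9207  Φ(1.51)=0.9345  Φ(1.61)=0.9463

(204.28, 238.14)

Lower: z₀ + z₁ = -0.279 + (-1.645) = -1.924; 1 − a(z₀+z₁) = 1 − (0.011)(-1.924) = 1.0212; argument = -0.279 + (-1.924)/1.0212 = -2.1631 → -2.16.
α₁ = Φ(-2.16) = 0.0154; rank = round(200 × 0.0154) = 3; θ*₍3₎ = 204.28.
Upper: z₀ + z₂ = 1.366; 1 − a(z₀+z₂) = 0.9850; argument = 1.1078 → 1.11; α₂ = 0.8665; rank = 173; θ*₍173₎ = 238.14.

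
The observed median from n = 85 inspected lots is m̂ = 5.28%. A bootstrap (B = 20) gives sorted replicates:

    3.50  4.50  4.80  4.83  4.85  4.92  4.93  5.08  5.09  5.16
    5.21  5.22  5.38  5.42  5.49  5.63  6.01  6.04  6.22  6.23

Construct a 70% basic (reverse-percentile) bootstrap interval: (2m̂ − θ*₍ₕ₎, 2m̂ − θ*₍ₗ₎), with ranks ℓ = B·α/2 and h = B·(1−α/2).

Percentile endpoints at ranks 3 and 17: θ*₍3₎ = 4.80, θ*₍17₎ = 6.01.
Basic interval reflects these around m̂:
  lower = 2 × 5.28 − 6.01 = 4.55
  upper = 2 × 5.28 − 4.80 = 5.76

(4.55, 5.76)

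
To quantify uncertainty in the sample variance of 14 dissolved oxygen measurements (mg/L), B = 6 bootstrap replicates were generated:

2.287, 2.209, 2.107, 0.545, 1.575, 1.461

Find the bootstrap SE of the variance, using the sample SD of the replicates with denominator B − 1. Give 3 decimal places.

Bootstrap SE is the standard deviation of the 6 replicate variances.
Mean of replicates: (2.287 + 2.209 + 2.107 + 0.545 + 1.575 + 1.461) / 6 = 10.1840 / 6 = 1.6973
Sum of squared deviations: (+0.5897)² + (+0.5117)² + (+0.4097)² + (−1.1523)² + (−0.1223)² + (−0.2363)² = 2.1760
Variance = 2.1760 / 5 = 0.4352
SE* = √0.4352

SE* = 0.660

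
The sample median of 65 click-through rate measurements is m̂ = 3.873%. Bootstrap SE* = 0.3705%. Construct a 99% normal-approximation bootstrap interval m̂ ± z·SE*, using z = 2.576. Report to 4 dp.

Margin = 2.576 × 0.3705 = 0.95441
Interval: 3.873 ± 0.95441

(2.9186, 4.8274)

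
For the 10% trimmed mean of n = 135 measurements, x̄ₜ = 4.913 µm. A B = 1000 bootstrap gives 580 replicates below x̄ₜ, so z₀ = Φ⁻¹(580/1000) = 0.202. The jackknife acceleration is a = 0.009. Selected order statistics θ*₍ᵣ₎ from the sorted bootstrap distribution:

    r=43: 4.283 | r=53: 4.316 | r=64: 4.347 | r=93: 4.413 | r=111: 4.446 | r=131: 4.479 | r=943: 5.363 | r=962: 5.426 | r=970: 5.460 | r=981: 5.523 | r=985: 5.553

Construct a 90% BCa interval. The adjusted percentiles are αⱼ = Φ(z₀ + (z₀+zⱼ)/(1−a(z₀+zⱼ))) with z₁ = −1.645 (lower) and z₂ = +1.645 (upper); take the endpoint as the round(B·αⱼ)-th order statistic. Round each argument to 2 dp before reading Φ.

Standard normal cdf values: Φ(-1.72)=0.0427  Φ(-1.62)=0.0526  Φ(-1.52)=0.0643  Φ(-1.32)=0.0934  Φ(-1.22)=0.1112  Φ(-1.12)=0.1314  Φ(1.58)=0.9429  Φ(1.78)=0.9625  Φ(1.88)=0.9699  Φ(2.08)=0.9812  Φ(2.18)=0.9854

Lower: z₀ + z₁ = 0.202 + (-1.645) = -1.443; 1 − a(z₀+z₁) = 1 − (0.009)(-1.443) = 1.0130; argument = 0.202 + (-1.443)/1.0130 = -1.2225 → -1.22.
α₁ = Φ(-1.22) = 0.1112; rank = round(1000 × 0.1112) = 111; θ*₍111₎ = 4.446.
Upper: z₀ + z₂ = 1.847; 1 − a(z₀+z₂) = 0.9834; argument = 2.0802 → 2.08; α₂ = 0.9812; rank = 981; θ*₍981₎ = 5.523.

(4.446, 5.523)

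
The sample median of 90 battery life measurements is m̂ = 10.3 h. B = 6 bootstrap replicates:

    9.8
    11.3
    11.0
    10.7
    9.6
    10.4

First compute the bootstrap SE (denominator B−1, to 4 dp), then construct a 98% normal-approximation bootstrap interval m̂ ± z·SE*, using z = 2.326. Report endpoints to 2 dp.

(8.75, 11.85)

Mean of replicates = 10.4667; sum of squared deviations = 2.2333; SE* = √(2.2333/5) = 0.6683
Margin = 2.326 × 0.6683 = 1.554
Interval: 10.3 ± 1.554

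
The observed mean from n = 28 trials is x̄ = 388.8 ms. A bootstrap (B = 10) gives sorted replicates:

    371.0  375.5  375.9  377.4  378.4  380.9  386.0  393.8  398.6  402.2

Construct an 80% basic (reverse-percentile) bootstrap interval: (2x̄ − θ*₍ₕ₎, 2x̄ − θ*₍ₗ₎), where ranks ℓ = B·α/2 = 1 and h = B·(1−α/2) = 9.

Percentile endpoints at ranks 1 and 9: θ*₍1₎ = 371.0, θ*₍9₎ = 398.6.
Basic interval reflects these around x̄:
  lower = 2 × 388.8 − 398.6 = 379.0
  upper = 2 × 388.8 − 371.0 = 406.6

(379.0, 406.6)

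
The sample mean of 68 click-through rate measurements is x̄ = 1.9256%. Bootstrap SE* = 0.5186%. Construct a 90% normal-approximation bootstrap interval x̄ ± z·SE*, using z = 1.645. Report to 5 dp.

Margin = 1.645 × 0.5186 = 0.853097
Interval: 1.9256 ± 0.853097

(1.07250, 2.77870)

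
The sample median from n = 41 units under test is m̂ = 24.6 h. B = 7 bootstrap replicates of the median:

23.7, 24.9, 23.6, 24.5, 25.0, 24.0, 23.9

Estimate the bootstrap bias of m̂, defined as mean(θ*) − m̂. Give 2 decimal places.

bias = −0.37

mean(θ*) = (23.7 + 24.9 + 23.6 + 24.5 + 25.0 + 24.0 + 23.9) / 7 = 24.229
bias = 24.229 − 24.6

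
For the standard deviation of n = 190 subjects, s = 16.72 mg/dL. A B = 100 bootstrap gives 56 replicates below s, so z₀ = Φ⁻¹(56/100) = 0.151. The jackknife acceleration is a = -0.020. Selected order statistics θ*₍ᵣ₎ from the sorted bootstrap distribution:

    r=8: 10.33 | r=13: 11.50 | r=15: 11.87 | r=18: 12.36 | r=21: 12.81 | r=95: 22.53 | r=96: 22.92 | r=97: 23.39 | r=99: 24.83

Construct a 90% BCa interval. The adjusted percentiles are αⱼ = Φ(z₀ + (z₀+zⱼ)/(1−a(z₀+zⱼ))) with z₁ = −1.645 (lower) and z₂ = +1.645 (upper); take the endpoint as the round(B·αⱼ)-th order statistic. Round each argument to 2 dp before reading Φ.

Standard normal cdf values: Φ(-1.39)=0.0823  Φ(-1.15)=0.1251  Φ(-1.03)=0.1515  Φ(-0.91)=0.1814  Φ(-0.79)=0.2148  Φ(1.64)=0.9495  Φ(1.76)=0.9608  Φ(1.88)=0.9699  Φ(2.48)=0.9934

Lower: z₀ + z₁ = 0.151 + (-1.645) = -1.494; 1 − a(z₀+z₁) = 1 − (-0.020)(-1.494) = 0.9701; argument = 0.151 + (-1.494)/0.9701 = -1.3890 → -1.39.
α₁ = Φ(-1.39) = 0.0823; rank = round(100 × 0.0823) = 8; θ*₍8₎ = 10.33.
Upper: z₀ + z₂ = 1.796; 1 − a(z₀+z₂) = 1.0359; argument = 1.8847 → 1.88; α₂ = 0.9699; rank = 97; θ*₍97₎ = 23.39.

(10.33, 23.39)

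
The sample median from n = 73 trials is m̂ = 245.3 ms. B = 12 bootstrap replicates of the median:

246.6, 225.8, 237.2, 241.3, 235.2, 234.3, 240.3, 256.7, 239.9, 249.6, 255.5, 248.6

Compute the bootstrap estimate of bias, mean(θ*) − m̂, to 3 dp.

mean(θ*) = (246.6 + 225.8 + 237.2 + 241.3 + 235.2 + 234.3 + 240.3 + 256.7 + 239.9 + 249.6 + 255.5 + 248.6) / 12 = 242.5833
bias = 242.5833 − 245.3

bias = −2.717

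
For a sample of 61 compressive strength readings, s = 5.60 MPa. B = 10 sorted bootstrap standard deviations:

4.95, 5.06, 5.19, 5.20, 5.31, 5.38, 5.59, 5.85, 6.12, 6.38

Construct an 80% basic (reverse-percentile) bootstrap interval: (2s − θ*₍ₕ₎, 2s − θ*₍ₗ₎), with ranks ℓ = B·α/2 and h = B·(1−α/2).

Percentile endpoints at ranks 1 and 9: θ*₍1₎ = 4.95, θ*₍9₎ = 6.12.
Basic interval reflects these around s:
  lower = 2 × 5.60 − 6.12 = 5.08
  upper = 2 × 5.60 − 4.95 = 6.25

(5.08, 6.25)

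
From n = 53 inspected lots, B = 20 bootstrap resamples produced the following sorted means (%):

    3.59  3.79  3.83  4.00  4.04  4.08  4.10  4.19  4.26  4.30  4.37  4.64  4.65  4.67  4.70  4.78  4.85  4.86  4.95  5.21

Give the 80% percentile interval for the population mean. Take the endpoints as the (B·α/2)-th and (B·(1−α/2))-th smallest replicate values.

α = 0.20; lower rank = 20 × 0.100 = 2; upper rank = 20 × 0.900 = 18.
The 2nd smallest replicate is 3.79; the 18th is 4.86.

(3.79, 4.86)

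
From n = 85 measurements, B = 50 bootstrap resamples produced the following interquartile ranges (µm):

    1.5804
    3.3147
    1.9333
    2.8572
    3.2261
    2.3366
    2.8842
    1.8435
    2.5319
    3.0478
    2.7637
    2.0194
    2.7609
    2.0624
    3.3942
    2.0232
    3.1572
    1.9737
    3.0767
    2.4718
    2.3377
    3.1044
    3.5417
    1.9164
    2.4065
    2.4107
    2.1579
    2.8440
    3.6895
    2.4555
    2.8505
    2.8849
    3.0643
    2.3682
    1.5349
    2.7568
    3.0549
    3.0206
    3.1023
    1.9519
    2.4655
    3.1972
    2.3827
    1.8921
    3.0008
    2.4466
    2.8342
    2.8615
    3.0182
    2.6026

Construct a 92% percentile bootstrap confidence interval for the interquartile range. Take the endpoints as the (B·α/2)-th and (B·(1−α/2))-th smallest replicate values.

(1.5804, 3.3942)

Sorted replicates: 1.5349, 1.5804, 1.8435, 1.8921, 1.9164, 1.9333, 1.9519, 1.9737, 2.0194, 2.0232, 2.0624, 2.1579, 2.3366, 2.3377, 2.3682, 2.3827, 2.4065, 2.4107, 2.4466, 2.4555, 2.4655, 2.4718, 2.5319, 2.6026, 2.7568, 2.7609, 2.7637, 2.8342, 2.8440, 2.8505, 2.8572, 2.8615, 2.8842, 2.8849, 3.0008, 3.0182, 3.0206, 3.0478, 3.0549, 3.0643, 3.0767, 3.1023, 3.1044, 3.1572, 3.1972, 3.2261, 3.3147, 3.3942, 3.5417, 3.6895
α = 0.08; lower rank = 50 × 0.040 = 2; upper rank = 50 × 0.960 = 48.
The 2nd smallest replicate is 1.5804; the 48th is 3.3942.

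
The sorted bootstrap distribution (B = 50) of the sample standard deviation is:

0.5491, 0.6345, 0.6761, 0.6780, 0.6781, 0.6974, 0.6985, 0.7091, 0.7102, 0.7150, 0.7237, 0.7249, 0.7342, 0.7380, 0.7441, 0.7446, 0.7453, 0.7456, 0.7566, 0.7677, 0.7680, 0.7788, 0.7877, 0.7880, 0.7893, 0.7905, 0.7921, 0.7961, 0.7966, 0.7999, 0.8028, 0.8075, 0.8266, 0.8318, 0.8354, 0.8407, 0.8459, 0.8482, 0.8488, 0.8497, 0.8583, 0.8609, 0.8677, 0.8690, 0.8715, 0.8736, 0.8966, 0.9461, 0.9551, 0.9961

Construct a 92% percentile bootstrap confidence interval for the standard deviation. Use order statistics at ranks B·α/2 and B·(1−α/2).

α = 0.08; lower rank = 50 × 0.040 = 2; upper rank = 50 × 0.960 = 48.
The 2nd smallest replicate is 0.6345; the 48th is 0.9461.

(0.6345, 0.9461)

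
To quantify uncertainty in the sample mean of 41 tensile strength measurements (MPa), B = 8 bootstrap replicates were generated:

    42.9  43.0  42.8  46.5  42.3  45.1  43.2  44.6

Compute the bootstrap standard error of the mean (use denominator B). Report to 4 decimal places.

SE* = 1.3546

Bootstrap SE is the standard deviation of the 8 replicate means.
Mean of replicates: (42.9 + 43.0 + 42.8 + 46.5 + 42.3 + 45.1 + 43.2 + 44.6) / 8 = 350.40000 / 8 = 43.80000
Sum of squared deviations: (−0.90000)² + (−0.80000)² + (−1.00000)² + (+2.70000)² + (−1.50000)² + (+1.30000)² + (−0.60000)² + (+0.80000)² = 14.68000
Variance = 14.68000 / 8 = 1.83500
SE* = √1.83500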